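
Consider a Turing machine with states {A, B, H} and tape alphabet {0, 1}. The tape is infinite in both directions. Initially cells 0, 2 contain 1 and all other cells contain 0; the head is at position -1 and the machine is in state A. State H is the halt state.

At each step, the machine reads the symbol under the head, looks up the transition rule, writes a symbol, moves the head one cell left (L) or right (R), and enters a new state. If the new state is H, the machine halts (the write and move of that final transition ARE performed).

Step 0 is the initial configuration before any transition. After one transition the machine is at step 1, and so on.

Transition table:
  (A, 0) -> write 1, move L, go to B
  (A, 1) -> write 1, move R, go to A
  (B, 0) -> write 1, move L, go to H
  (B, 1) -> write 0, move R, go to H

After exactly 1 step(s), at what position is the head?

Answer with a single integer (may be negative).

Answer: -2

Derivation:
Step 1: in state A at pos -1, read 0 -> (A,0)->write 1,move L,goto B. Now: state=B, head=-2, tape[-3..3]=0011010 (head:  ^)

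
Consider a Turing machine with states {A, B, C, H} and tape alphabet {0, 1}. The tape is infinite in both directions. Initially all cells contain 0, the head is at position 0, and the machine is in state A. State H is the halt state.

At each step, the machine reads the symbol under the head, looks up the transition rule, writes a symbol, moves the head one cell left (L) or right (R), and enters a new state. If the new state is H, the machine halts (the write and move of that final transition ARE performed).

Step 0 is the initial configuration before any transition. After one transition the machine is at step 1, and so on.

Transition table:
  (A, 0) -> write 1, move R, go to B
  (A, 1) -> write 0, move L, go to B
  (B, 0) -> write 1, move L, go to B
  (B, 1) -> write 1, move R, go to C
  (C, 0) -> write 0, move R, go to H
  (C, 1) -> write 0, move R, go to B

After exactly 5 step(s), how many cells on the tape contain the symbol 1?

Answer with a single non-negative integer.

Answer: 2

Derivation:
Step 1: in state A at pos 0, read 0 -> (A,0)->write 1,move R,goto B. Now: state=B, head=1, tape[-1..2]=0100 (head:   ^)
Step 2: in state B at pos 1, read 0 -> (B,0)->write 1,move L,goto B. Now: state=B, head=0, tape[-1..2]=0110 (head:  ^)
Step 3: in state B at pos 0, read 1 -> (B,1)->write 1,move R,goto C. Now: state=C, head=1, tape[-1..2]=0110 (head:   ^)
Step 4: in state C at pos 1, read 1 -> (C,1)->write 0,move R,goto B. Now: state=B, head=2, tape[-1..3]=01000 (head:    ^)
Step 5: in state B at pos 2, read 0 -> (B,0)->write 1,move L,goto B. Now: state=B, head=1, tape[-1..3]=01010 (head:   ^)
Cells containing 1 after step 5: {0, 2} -> 2 cell(s)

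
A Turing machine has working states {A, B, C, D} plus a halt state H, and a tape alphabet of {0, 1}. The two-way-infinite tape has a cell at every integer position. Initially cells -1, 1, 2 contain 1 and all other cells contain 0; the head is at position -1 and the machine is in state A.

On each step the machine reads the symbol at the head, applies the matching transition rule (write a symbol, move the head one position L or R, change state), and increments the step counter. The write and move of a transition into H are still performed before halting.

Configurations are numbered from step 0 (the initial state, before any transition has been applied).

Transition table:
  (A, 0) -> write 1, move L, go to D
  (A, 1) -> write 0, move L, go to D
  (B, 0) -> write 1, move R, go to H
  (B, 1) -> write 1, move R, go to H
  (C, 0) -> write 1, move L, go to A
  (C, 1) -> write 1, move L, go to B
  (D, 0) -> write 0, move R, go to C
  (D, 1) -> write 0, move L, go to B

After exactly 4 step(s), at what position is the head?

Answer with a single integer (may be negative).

Answer: -3

Derivation:
Step 1: in state A at pos -1, read 1 -> (A,1)->write 0,move L,goto D. Now: state=D, head=-2, tape[-3..3]=0000110 (head:  ^)
Step 2: in state D at pos -2, read 0 -> (D,0)->write 0,move R,goto C. Now: state=C, head=-1, tape[-3..3]=0000110 (head:   ^)
Step 3: in state C at pos -1, read 0 -> (C,0)->write 1,move L,goto A. Now: state=A, head=-2, tape[-3..3]=0010110 (head:  ^)
Step 4: in state A at pos -2, read 0 -> (A,0)->write 1,move L,goto D. Now: state=D, head=-3, tape[-4..3]=00110110 (head:  ^)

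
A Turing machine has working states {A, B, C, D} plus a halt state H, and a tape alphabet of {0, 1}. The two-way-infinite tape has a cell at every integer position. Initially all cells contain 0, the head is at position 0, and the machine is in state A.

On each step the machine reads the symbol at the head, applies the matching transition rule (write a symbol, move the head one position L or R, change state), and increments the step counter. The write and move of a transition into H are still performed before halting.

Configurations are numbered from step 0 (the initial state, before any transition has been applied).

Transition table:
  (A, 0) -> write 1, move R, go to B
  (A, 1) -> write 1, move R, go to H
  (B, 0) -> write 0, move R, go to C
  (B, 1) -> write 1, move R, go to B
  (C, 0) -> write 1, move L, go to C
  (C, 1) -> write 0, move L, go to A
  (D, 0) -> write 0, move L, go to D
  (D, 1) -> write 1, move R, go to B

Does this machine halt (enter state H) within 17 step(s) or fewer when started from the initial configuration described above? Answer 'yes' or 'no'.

Step 1: in state A at pos 0, read 0 -> (A,0)->write 1,move R,goto B. Now: state=B, head=1, tape[-1..2]=0100 (head:   ^)
Step 2: in state B at pos 1, read 0 -> (B,0)->write 0,move R,goto C. Now: state=C, head=2, tape[-1..3]=01000 (head:    ^)
Step 3: in state C at pos 2, read 0 -> (C,0)->write 1,move L,goto C. Now: state=C, head=1, tape[-1..3]=01010 (head:   ^)
Step 4: in state C at pos 1, read 0 -> (C,0)->write 1,move L,goto C. Now: state=C, head=0, tape[-1..3]=01110 (head:  ^)
Step 5: in state C at pos 0, read 1 -> (C,1)->write 0,move L,goto A. Now: state=A, head=-1, tape[-2..3]=000110 (head:  ^)
Step 6: in state A at pos -1, read 0 -> (A,0)->write 1,move R,goto B. Now: state=B, head=0, tape[-2..3]=010110 (head:   ^)
Step 7: in state B at pos 0, read 0 -> (B,0)->write 0,move R,goto C. Now: state=C, head=1, tape[-2..3]=010110 (head:    ^)
Step 8: in state C at pos 1, read 1 -> (C,1)->write 0,move L,goto A. Now: state=A, head=0, tape[-2..3]=010010 (head:   ^)
Step 9: in state A at pos 0, read 0 -> (A,0)->write 1,move R,goto B. Now: state=B, head=1, tape[-2..3]=011010 (head:    ^)
Step 10: in state B at pos 1, read 0 -> (B,0)->write 0,move R,goto C. Now: state=C, head=2, tape[-2..3]=011010 (head:     ^)
Step 11: in state C at pos 2, read 1 -> (C,1)->write 0,move L,goto A. Now: state=A, head=1, tape[-2..3]=011000 (head:    ^)
Step 12: in state A at pos 1, read 0 -> (A,0)->write 1,move R,goto B. Now: state=B, head=2, tape[-2..3]=011100 (head:     ^)
Step 13: in state B at pos 2, read 0 -> (B,0)->write 0,move R,goto C. Now: state=C, head=3, tape[-2..4]=0111000 (head:      ^)
Step 14: in state C at pos 3, read 0 -> (C,0)->write 1,move L,goto C. Now: state=C, head=2, tape[-2..4]=0111010 (head:     ^)
Step 15: in state C at pos 2, read 0 -> (C,0)->write 1,move L,goto C. Now: state=C, head=1, tape[-2..4]=0111110 (head:    ^)
Step 16: in state C at pos 1, read 1 -> (C,1)->write 0,move L,goto A. Now: state=A, head=0, tape[-2..4]=0110110 (head:   ^)
Step 17: in state A at pos 0, read 1 -> (A,1)->write 1,move R,goto H. Now: state=H, head=1, tape[-2..4]=0110110 (head:    ^)
State H reached at step 17; 17 <= 17 -> yes

Answer: yes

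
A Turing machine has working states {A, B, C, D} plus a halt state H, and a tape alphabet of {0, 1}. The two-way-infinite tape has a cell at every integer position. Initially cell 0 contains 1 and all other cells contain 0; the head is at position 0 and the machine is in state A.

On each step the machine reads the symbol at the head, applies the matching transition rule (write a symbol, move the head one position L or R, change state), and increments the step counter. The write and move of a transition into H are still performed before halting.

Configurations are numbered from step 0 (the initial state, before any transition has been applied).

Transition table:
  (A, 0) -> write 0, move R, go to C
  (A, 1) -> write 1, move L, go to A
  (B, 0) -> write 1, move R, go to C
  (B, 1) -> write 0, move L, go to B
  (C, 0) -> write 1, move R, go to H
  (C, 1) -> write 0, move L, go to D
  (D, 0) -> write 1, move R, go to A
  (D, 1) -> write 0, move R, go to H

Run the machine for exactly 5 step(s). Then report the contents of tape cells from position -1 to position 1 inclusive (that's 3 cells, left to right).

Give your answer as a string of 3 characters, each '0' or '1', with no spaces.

Step 1: in state A at pos 0, read 1 -> (A,1)->write 1,move L,goto A. Now: state=A, head=-1, tape[-2..1]=0010 (head:  ^)
Step 2: in state A at pos -1, read 0 -> (A,0)->write 0,move R,goto C. Now: state=C, head=0, tape[-2..1]=0010 (head:   ^)
Step 3: in state C at pos 0, read 1 -> (C,1)->write 0,move L,goto D. Now: state=D, head=-1, tape[-2..1]=0000 (head:  ^)
Step 4: in state D at pos -1, read 0 -> (D,0)->write 1,move R,goto A. Now: state=A, head=0, tape[-2..1]=0100 (head:   ^)
Step 5: in state A at pos 0, read 0 -> (A,0)->write 0,move R,goto C. Now: state=C, head=1, tape[-2..2]=01000 (head:    ^)

Answer: 100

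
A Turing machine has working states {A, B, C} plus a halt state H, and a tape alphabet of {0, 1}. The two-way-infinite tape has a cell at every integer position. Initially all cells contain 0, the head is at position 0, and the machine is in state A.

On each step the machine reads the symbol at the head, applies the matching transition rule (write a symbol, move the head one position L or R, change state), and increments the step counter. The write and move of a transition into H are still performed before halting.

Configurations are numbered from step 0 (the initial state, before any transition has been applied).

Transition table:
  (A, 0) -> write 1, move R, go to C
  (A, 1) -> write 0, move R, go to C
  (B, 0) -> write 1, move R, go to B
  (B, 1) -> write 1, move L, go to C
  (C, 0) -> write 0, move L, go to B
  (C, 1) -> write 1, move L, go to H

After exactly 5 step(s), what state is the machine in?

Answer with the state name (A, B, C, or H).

Answer: B

Derivation:
Step 1: in state A at pos 0, read 0 -> (A,0)->write 1,move R,goto C. Now: state=C, head=1, tape[-1..2]=0100 (head:   ^)
Step 2: in state C at pos 1, read 0 -> (C,0)->write 0,move L,goto B. Now: state=B, head=0, tape[-1..2]=0100 (head:  ^)
Step 3: in state B at pos 0, read 1 -> (B,1)->write 1,move L,goto C. Now: state=C, head=-1, tape[-2..2]=00100 (head:  ^)
Step 4: in state C at pos -1, read 0 -> (C,0)->write 0,move L,goto B. Now: state=B, head=-2, tape[-3..2]=000100 (head:  ^)
Step 5: in state B at pos -2, read 0 -> (B,0)->write 1,move R,goto B. Now: state=B, head=-1, tape[-3..2]=010100 (head:   ^)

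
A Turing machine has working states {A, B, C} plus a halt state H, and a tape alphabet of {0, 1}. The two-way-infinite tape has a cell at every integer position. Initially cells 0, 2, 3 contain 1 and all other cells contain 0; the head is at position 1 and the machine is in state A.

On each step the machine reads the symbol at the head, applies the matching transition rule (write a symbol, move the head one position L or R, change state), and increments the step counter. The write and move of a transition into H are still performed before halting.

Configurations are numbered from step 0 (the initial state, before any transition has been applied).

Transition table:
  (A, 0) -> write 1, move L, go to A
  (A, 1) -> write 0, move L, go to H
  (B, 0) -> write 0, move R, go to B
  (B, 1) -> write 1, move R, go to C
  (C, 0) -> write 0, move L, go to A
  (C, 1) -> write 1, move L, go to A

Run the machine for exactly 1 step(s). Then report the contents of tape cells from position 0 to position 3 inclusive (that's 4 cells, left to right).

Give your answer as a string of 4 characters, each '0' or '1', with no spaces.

Step 1: in state A at pos 1, read 0 -> (A,0)->write 1,move L,goto A. Now: state=A, head=0, tape[-1..4]=011110 (head:  ^)

Answer: 1111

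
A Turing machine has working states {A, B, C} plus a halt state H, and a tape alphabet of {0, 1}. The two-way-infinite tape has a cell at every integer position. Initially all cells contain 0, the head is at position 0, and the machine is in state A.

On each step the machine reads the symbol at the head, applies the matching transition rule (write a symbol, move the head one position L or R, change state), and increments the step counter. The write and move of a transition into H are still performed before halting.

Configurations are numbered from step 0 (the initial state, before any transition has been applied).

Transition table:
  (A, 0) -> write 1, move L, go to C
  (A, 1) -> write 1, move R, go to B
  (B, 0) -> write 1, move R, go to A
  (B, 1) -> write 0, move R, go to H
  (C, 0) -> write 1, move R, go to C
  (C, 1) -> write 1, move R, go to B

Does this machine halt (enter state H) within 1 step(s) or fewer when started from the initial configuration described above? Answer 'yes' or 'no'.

Step 1: in state A at pos 0, read 0 -> (A,0)->write 1,move L,goto C. Now: state=C, head=-1, tape[-2..1]=0010 (head:  ^)
After 1 step(s): state = C (not H) -> not halted within 1 -> no

Answer: no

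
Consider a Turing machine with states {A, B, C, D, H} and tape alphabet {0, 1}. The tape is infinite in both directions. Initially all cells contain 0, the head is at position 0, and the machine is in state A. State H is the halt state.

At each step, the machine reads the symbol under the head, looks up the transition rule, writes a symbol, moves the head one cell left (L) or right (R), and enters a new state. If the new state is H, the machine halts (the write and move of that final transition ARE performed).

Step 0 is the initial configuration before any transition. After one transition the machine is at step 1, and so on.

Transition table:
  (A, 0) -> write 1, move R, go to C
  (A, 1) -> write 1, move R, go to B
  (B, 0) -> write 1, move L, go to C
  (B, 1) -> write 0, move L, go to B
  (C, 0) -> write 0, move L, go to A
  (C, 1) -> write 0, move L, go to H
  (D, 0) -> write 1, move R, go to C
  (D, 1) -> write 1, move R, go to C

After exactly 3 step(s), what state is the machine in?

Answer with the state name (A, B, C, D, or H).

Step 1: in state A at pos 0, read 0 -> (A,0)->write 1,move R,goto C. Now: state=C, head=1, tape[-1..2]=0100 (head:   ^)
Step 2: in state C at pos 1, read 0 -> (C,0)->write 0,move L,goto A. Now: state=A, head=0, tape[-1..2]=0100 (head:  ^)
Step 3: in state A at pos 0, read 1 -> (A,1)->write 1,move R,goto B. Now: state=B, head=1, tape[-1..2]=0100 (head:   ^)

Answer: B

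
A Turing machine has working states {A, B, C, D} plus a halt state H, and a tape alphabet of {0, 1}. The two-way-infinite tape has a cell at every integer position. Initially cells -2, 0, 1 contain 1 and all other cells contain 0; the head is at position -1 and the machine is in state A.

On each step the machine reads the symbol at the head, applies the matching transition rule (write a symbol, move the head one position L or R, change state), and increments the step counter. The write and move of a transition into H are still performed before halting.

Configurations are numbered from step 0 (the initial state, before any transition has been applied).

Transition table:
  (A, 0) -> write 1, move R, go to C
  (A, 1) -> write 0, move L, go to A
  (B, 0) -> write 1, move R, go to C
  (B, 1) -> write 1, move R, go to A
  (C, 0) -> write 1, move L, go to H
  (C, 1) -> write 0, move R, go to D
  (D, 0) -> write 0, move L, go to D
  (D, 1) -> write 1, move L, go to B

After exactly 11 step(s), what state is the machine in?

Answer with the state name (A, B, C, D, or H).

Step 1: in state A at pos -1, read 0 -> (A,0)->write 1,move R,goto C. Now: state=C, head=0, tape[-3..2]=011110 (head:    ^)
Step 2: in state C at pos 0, read 1 -> (C,1)->write 0,move R,goto D. Now: state=D, head=1, tape[-3..2]=011010 (head:     ^)
Step 3: in state D at pos 1, read 1 -> (D,1)->write 1,move L,goto B. Now: state=B, head=0, tape[-3..2]=011010 (head:    ^)
Step 4: in state B at pos 0, read 0 -> (B,0)->write 1,move R,goto C. Now: state=C, head=1, tape[-3..2]=011110 (head:     ^)
Step 5: in state C at pos 1, read 1 -> (C,1)->write 0,move R,goto D. Now: state=D, head=2, tape[-3..3]=0111000 (head:      ^)
Step 6: in state D at pos 2, read 0 -> (D,0)->write 0,move L,goto D. Now: state=D, head=1, tape[-3..3]=0111000 (head:     ^)
Step 7: in state D at pos 1, read 0 -> (D,0)->write 0,move L,goto D. Now: state=D, head=0, tape[-3..3]=0111000 (head:    ^)
Step 8: in state D at pos 0, read 1 -> (D,1)->write 1,move L,goto B. Now: state=B, head=-1, tape[-3..3]=0111000 (head:   ^)
Step 9: in state B at pos -1, read 1 -> (B,1)->write 1,move R,goto A. Now: state=A, head=0, tape[-3..3]=0111000 (head:    ^)
Step 10: in state A at pos 0, read 1 -> (A,1)->write 0,move L,goto A. Now: state=A, head=-1, tape[-3..3]=0110000 (head:   ^)
Step 11: in state A at pos -1, read 1 -> (A,1)->write 0,move L,goto A. Now: state=A, head=-2, tape[-3..3]=0100000 (head:  ^)

Answer: A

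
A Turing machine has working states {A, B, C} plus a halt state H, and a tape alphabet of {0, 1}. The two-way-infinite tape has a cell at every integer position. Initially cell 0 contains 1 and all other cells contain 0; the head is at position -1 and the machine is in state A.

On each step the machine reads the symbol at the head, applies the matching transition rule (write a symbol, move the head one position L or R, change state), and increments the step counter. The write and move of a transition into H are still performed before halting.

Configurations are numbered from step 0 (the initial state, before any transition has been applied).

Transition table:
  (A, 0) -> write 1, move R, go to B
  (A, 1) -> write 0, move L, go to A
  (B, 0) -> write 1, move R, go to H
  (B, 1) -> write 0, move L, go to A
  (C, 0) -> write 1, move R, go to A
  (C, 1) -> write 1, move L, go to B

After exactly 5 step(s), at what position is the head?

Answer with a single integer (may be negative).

Step 1: in state A at pos -1, read 0 -> (A,0)->write 1,move R,goto B. Now: state=B, head=0, tape[-2..1]=0110 (head:   ^)
Step 2: in state B at pos 0, read 1 -> (B,1)->write 0,move L,goto A. Now: state=A, head=-1, tape[-2..1]=0100 (head:  ^)
Step 3: in state A at pos -1, read 1 -> (A,1)->write 0,move L,goto A. Now: state=A, head=-2, tape[-3..1]=00000 (head:  ^)
Step 4: in state A at pos -2, read 0 -> (A,0)->write 1,move R,goto B. Now: state=B, head=-1, tape[-3..1]=01000 (head:   ^)
Step 5: in state B at pos -1, read 0 -> (B,0)->write 1,move R,goto H. Now: state=H, head=0, tape[-3..1]=01100 (head:    ^)

Answer: 0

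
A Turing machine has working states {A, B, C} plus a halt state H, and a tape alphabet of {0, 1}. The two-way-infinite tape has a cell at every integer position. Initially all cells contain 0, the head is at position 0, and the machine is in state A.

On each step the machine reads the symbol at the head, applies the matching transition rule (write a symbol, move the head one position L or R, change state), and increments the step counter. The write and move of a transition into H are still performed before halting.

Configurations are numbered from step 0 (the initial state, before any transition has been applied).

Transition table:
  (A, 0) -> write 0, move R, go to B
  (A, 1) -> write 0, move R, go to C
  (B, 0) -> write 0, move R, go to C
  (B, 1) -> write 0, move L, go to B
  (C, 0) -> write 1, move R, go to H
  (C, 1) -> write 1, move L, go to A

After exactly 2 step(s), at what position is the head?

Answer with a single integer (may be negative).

Answer: 2

Derivation:
Step 1: in state A at pos 0, read 0 -> (A,0)->write 0,move R,goto B. Now: state=B, head=1, tape[-1..2]=0000 (head:   ^)
Step 2: in state B at pos 1, read 0 -> (B,0)->write 0,move R,goto C. Now: state=C, head=2, tape[-1..3]=00000 (head:    ^)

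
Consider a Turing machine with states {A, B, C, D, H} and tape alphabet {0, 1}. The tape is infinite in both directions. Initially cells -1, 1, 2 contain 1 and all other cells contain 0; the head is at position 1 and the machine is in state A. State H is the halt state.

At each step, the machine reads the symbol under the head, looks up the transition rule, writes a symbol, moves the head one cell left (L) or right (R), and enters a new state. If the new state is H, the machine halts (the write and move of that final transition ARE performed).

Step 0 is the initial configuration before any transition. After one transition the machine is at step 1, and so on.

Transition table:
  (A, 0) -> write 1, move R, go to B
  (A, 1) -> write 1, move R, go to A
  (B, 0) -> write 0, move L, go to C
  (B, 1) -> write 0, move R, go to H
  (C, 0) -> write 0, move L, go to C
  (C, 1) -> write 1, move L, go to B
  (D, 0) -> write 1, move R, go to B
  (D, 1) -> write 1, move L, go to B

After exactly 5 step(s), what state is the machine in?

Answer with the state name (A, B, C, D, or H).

Answer: B

Derivation:
Step 1: in state A at pos 1, read 1 -> (A,1)->write 1,move R,goto A. Now: state=A, head=2, tape[-2..3]=010110 (head:     ^)
Step 2: in state A at pos 2, read 1 -> (A,1)->write 1,move R,goto A. Now: state=A, head=3, tape[-2..4]=0101100 (head:      ^)
Step 3: in state A at pos 3, read 0 -> (A,0)->write 1,move R,goto B. Now: state=B, head=4, tape[-2..5]=01011100 (head:       ^)
Step 4: in state B at pos 4, read 0 -> (B,0)->write 0,move L,goto C. Now: state=C, head=3, tape[-2..5]=01011100 (head:      ^)
Step 5: in state C at pos 3, read 1 -> (C,1)->write 1,move L,goto B. Now: state=B, head=2, tape[-2..5]=01011100 (head:     ^)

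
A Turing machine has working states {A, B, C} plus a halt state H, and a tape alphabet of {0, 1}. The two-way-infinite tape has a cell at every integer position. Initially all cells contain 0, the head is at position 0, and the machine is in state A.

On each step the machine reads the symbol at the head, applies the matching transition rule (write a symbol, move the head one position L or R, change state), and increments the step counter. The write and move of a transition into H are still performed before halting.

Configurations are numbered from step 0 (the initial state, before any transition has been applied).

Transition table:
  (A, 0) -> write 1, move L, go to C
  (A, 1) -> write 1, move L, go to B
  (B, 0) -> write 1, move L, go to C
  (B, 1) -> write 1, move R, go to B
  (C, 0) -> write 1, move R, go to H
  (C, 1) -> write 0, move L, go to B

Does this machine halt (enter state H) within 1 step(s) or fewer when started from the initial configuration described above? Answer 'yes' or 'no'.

Answer: no

Derivation:
Step 1: in state A at pos 0, read 0 -> (A,0)->write 1,move L,goto C. Now: state=C, head=-1, tape[-2..1]=0010 (head:  ^)
After 1 step(s): state = C (not H) -> not halted within 1 -> no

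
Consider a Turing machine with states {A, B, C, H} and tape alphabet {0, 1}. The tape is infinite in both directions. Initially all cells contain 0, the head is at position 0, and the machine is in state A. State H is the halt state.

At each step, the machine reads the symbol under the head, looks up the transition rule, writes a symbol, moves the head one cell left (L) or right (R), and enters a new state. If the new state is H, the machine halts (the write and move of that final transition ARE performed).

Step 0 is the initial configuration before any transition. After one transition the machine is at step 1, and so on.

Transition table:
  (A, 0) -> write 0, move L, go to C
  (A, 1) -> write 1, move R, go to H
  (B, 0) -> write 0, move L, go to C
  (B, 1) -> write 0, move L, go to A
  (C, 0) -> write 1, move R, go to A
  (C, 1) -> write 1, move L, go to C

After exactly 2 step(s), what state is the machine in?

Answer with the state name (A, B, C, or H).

Answer: A

Derivation:
Step 1: in state A at pos 0, read 0 -> (A,0)->write 0,move L,goto C. Now: state=C, head=-1, tape[-2..1]=0000 (head:  ^)
Step 2: in state C at pos -1, read 0 -> (C,0)->write 1,move R,goto A. Now: state=A, head=0, tape[-2..1]=0100 (head:   ^)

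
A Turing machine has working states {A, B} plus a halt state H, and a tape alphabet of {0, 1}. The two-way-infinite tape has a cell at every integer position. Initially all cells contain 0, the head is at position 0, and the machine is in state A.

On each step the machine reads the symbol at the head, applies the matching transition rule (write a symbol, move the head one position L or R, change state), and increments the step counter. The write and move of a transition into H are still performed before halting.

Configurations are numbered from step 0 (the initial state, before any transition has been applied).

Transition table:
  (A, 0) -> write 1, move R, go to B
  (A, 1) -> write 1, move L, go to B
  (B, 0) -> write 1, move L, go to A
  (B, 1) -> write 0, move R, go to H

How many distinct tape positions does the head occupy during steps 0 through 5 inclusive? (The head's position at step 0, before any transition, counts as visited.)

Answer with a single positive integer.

Step 1: in state A at pos 0, read 0 -> (A,0)->write 1,move R,goto B. Now: state=B, head=1, tape[-1..2]=0100 (head:   ^)
Step 2: in state B at pos 1, read 0 -> (B,0)->write 1,move L,goto A. Now: state=A, head=0, tape[-1..2]=0110 (head:  ^)
Step 3: in state A at pos 0, read 1 -> (A,1)->write 1,move L,goto B. Now: state=B, head=-1, tape[-2..2]=00110 (head:  ^)
Step 4: in state B at pos -1, read 0 -> (B,0)->write 1,move L,goto A. Now: state=A, head=-2, tape[-3..2]=001110 (head:  ^)
Step 5: in state A at pos -2, read 0 -> (A,0)->write 1,move R,goto B. Now: state=B, head=-1, tape[-3..2]=011110 (head:   ^)
Head positions at steps 0..5: starting at 0, distinct positions visited = {-2, -1, 0, 1} -> 4 position(s)

Answer: 4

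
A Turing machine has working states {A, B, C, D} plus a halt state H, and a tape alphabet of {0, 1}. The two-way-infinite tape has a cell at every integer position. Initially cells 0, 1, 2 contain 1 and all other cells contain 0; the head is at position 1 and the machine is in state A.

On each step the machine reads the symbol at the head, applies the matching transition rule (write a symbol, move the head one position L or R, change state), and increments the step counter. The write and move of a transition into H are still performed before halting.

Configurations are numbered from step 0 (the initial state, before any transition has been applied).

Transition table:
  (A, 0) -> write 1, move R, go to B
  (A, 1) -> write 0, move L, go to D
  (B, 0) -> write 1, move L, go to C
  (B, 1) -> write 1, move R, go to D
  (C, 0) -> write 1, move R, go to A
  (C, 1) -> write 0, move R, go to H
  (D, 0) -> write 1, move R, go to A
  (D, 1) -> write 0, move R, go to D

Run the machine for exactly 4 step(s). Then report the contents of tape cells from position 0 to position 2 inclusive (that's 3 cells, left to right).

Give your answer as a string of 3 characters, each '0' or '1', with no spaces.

Step 1: in state A at pos 1, read 1 -> (A,1)->write 0,move L,goto D. Now: state=D, head=0, tape[-1..3]=01010 (head:  ^)
Step 2: in state D at pos 0, read 1 -> (D,1)->write 0,move R,goto D. Now: state=D, head=1, tape[-1..3]=00010 (head:   ^)
Step 3: in state D at pos 1, read 0 -> (D,0)->write 1,move R,goto A. Now: state=A, head=2, tape[-1..3]=00110 (head:    ^)
Step 4: in state A at pos 2, read 1 -> (A,1)->write 0,move L,goto D. Now: state=D, head=1, tape[-1..3]=00100 (head:   ^)

Answer: 010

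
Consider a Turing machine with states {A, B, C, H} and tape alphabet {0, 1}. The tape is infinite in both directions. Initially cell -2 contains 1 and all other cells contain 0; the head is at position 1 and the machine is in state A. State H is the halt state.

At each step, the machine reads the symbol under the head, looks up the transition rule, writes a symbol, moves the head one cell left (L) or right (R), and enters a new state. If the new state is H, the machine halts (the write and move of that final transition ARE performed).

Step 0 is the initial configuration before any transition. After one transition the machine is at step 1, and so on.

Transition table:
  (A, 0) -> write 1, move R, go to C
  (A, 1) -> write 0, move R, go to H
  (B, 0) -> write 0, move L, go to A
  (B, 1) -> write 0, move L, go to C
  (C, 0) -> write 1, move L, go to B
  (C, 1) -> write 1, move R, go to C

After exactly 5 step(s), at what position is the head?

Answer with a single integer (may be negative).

Answer: -2

Derivation:
Step 1: in state A at pos 1, read 0 -> (A,0)->write 1,move R,goto C. Now: state=C, head=2, tape[-3..3]=0100100 (head:      ^)
Step 2: in state C at pos 2, read 0 -> (C,0)->write 1,move L,goto B. Now: state=B, head=1, tape[-3..3]=0100110 (head:     ^)
Step 3: in state B at pos 1, read 1 -> (B,1)->write 0,move L,goto C. Now: state=C, head=0, tape[-3..3]=0100010 (head:    ^)
Step 4: in state C at pos 0, read 0 -> (C,0)->write 1,move L,goto B. Now: state=B, head=-1, tape[-3..3]=0101010 (head:   ^)
Step 5: in state B at pos -1, read 0 -> (B,0)->write 0,move L,goto A. Now: state=A, head=-2, tape[-3..3]=0101010 (head:  ^)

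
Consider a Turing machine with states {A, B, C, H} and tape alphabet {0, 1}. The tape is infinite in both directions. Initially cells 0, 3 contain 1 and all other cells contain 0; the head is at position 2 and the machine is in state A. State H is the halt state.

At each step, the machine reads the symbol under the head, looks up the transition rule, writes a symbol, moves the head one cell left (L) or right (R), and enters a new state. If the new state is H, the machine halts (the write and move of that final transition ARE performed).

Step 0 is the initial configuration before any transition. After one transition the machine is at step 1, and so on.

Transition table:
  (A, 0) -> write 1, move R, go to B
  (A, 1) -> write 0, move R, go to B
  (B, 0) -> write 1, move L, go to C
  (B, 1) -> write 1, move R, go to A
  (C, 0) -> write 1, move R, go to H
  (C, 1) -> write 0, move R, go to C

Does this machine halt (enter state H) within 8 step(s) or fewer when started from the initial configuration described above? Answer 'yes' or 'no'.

Answer: yes

Derivation:
Step 1: in state A at pos 2, read 0 -> (A,0)->write 1,move R,goto B. Now: state=B, head=3, tape[-1..4]=010110 (head:     ^)
Step 2: in state B at pos 3, read 1 -> (B,1)->write 1,move R,goto A. Now: state=A, head=4, tape[-1..5]=0101100 (head:      ^)
Step 3: in state A at pos 4, read 0 -> (A,0)->write 1,move R,goto B. Now: state=B, head=5, tape[-1..6]=01011100 (head:       ^)
Step 4: in state B at pos 5, read 0 -> (B,0)->write 1,move L,goto C. Now: state=C, head=4, tape[-1..6]=01011110 (head:      ^)
Step 5: in state C at pos 4, read 1 -> (C,1)->write 0,move R,goto C. Now: state=C, head=5, tape[-1..6]=01011010 (head:       ^)
Step 6: in state C at pos 5, read 1 -> (C,1)->write 0,move R,goto C. Now: state=C, head=6, tape[-1..7]=010110000 (head:        ^)
Step 7: in state C at pos 6, read 0 -> (C,0)->write 1,move R,goto H. Now: state=H, head=7, tape[-1..8]=0101100100 (head:         ^)
State H reached at step 7; 7 <= 8 -> yes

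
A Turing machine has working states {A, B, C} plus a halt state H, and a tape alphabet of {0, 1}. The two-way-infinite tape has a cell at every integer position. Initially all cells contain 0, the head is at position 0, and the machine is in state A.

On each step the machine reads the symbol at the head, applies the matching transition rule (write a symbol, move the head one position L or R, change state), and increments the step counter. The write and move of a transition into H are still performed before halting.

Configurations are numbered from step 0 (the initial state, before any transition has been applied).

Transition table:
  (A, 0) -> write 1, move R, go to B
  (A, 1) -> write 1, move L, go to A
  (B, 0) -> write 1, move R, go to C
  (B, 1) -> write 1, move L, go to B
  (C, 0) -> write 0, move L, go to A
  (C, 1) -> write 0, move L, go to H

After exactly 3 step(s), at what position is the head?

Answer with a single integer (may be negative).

Answer: 1

Derivation:
Step 1: in state A at pos 0, read 0 -> (A,0)->write 1,move R,goto B. Now: state=B, head=1, tape[-1..2]=0100 (head:   ^)
Step 2: in state B at pos 1, read 0 -> (B,0)->write 1,move R,goto C. Now: state=C, head=2, tape[-1..3]=01100 (head:    ^)
Step 3: in state C at pos 2, read 0 -> (C,0)->write 0,move L,goto A. Now: state=A, head=1, tape[-1..3]=01100 (head:   ^)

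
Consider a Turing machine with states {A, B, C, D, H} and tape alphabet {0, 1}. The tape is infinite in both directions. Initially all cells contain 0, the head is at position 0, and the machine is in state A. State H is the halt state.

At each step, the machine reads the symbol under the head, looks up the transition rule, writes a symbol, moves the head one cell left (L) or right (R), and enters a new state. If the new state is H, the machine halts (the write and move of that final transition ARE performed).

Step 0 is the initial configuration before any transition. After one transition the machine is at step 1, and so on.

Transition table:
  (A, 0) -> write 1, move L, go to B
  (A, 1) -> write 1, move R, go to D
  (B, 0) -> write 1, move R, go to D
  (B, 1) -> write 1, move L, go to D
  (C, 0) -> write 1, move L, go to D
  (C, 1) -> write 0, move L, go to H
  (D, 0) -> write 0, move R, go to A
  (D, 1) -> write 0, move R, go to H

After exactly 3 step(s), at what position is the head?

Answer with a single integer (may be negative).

Step 1: in state A at pos 0, read 0 -> (A,0)->write 1,move L,goto B. Now: state=B, head=-1, tape[-2..1]=0010 (head:  ^)
Step 2: in state B at pos -1, read 0 -> (B,0)->write 1,move R,goto D. Now: state=D, head=0, tape[-2..1]=0110 (head:   ^)
Step 3: in state D at pos 0, read 1 -> (D,1)->write 0,move R,goto H. Now: state=H, head=1, tape[-2..2]=01000 (head:    ^)

Answer: 1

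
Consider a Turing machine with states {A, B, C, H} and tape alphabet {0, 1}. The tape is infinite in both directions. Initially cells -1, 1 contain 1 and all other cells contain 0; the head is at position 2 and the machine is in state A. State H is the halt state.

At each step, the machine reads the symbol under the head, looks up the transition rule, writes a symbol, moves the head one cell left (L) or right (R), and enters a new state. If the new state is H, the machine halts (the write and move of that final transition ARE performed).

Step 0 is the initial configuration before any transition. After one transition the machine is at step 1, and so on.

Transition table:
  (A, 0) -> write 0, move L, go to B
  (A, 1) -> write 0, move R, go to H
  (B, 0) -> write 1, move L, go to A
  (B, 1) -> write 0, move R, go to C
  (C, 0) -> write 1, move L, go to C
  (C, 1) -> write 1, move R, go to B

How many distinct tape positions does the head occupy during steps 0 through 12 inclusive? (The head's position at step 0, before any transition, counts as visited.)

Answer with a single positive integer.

Step 1: in state A at pos 2, read 0 -> (A,0)->write 0,move L,goto B. Now: state=B, head=1, tape[-2..3]=010100 (head:    ^)
Step 2: in state B at pos 1, read 1 -> (B,1)->write 0,move R,goto C. Now: state=C, head=2, tape[-2..3]=010000 (head:     ^)
Step 3: in state C at pos 2, read 0 -> (C,0)->write 1,move L,goto C. Now: state=C, head=1, tape[-2..3]=010010 (head:    ^)
Step 4: in state C at pos 1, read 0 -> (C,0)->write 1,move L,goto C. Now: state=C, head=0, tape[-2..3]=010110 (head:   ^)
Step 5: in state C at pos 0, read 0 -> (C,0)->write 1,move L,goto C. Now: state=C, head=-1, tape[-2..3]=011110 (head:  ^)
Step 6: in state C at pos -1, read 1 -> (C,1)->write 1,move R,goto B. Now: state=B, head=0, tape[-2..3]=011110 (head:   ^)
Step 7: in state B at pos 0, read 1 -> (B,1)->write 0,move R,goto C. Now: state=C, head=1, tape[-2..3]=010110 (head:    ^)
Step 8: in state C at pos 1, read 1 -> (C,1)->write 1,move R,goto B. Now: state=B, head=2, tape[-2..3]=010110 (head:     ^)
Step 9: in state B at pos 2, read 1 -> (B,1)->write 0,move R,goto C. Now: state=C, head=3, tape[-2..4]=0101000 (head:      ^)
Step 10: in state C at pos 3, read 0 -> (C,0)->write 1,move L,goto C. Now: state=C, head=2, tape[-2..4]=0101010 (head:     ^)
Step 11: in state C at pos 2, read 0 -> (C,0)->write 1,move L,goto C. Now: state=C, head=1, tape[-2..4]=0101110 (head:    ^)
Step 12: in state C at pos 1, read 1 -> (C,1)->write 1,move R,goto B. Now: state=B, head=2, tape[-2..4]=0101110 (head:     ^)
Head positions at steps 0..12: starting at 2, distinct positions visited = {-1, 0, 1, 2, 3} -> 5 position(s)

Answer: 5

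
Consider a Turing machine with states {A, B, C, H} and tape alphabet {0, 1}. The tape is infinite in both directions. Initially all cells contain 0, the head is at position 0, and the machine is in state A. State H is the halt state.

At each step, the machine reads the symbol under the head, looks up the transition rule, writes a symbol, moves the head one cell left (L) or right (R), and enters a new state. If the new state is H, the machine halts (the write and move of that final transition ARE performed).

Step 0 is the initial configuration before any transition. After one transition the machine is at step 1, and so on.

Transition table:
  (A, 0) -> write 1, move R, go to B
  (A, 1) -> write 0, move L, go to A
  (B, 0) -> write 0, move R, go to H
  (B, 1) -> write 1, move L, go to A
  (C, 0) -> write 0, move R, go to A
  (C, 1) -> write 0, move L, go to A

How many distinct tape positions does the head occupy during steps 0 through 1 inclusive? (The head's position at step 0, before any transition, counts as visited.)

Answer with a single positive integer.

Step 1: in state A at pos 0, read 0 -> (A,0)->write 1,move R,goto B. Now: state=B, head=1, tape[-1..2]=0100 (head:   ^)
Head positions at steps 0..1: starting at 0, distinct positions visited = {0, 1} -> 2 position(s)

Answer: 2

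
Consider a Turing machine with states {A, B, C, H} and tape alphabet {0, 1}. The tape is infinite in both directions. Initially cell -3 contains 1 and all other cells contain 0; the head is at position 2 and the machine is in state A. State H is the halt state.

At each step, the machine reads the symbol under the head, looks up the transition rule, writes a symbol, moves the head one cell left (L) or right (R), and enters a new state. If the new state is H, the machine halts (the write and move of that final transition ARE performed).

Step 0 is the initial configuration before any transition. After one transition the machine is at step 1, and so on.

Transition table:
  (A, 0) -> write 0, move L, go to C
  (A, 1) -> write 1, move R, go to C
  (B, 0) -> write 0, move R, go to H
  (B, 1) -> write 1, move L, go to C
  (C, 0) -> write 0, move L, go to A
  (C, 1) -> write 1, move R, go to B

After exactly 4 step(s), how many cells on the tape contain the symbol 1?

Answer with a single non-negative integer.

Answer: 1

Derivation:
Step 1: in state A at pos 2, read 0 -> (A,0)->write 0,move L,goto C. Now: state=C, head=1, tape[-4..3]=01000000 (head:      ^)
Step 2: in state C at pos 1, read 0 -> (C,0)->write 0,move L,goto A. Now: state=A, head=0, tape[-4..3]=01000000 (head:     ^)
Step 3: in state A at pos 0, read 0 -> (A,0)->write 0,move L,goto C. Now: state=C, head=-1, tape[-4..3]=01000000 (head:    ^)
Step 4: in state C at pos -1, read 0 -> (C,0)->write 0,move L,goto A. Now: state=A, head=-2, tape[-4..3]=01000000 (head:   ^)
Cells containing 1 after step 4: {-3} -> 1 cell(s)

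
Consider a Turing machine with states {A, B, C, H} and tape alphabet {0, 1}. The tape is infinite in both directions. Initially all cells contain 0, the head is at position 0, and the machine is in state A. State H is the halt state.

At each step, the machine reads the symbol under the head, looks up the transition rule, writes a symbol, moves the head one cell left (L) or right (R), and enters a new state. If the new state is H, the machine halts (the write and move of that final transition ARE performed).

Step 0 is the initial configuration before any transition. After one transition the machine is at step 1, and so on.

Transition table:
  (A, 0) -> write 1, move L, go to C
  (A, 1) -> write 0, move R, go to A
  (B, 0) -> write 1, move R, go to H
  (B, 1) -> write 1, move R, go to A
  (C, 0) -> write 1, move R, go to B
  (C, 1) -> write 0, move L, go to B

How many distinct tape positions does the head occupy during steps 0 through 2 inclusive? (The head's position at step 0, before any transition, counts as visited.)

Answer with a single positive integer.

Answer: 2

Derivation:
Step 1: in state A at pos 0, read 0 -> (A,0)->write 1,move L,goto C. Now: state=C, head=-1, tape[-2..1]=0010 (head:  ^)
Step 2: in state C at pos -1, read 0 -> (C,0)->write 1,move R,goto B. Now: state=B, head=0, tape[-2..1]=0110 (head:   ^)
Head positions at steps 0..2: starting at 0, distinct positions visited = {-1, 0} -> 2 position(s)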